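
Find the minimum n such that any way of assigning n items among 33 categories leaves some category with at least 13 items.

With 396 items one could put exactly 12 in each of the 33 categories, and no category would reach 13.
Pigeonhole: one more item must land in a category that already has 12, giving it 13.
So 33 × 12 + 1 = 397 items are required.

397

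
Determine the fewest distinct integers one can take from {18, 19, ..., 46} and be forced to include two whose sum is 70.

19

A set avoiding the sum 70 can contain at most one of each pair {x, 70−x}, plus the 7 elements whose complement lies outside the range or equal to its own complement.
The integers 18, …, 35 (18 of them) are such a set: any two sum to at least 18+19 = 37 and at most 34+35 = 69 < 70.
Any 19th integer completes one of the 11 pairs, so 19 choices force a sum of 70.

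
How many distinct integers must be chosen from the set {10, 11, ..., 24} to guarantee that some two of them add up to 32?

10

A set avoiding the sum 32 can contain at most one of each pair {x, 32−x}, plus the 3 elements whose complement lies outside the range or equal to its own complement.
The integers 16, …, 24 (9 of them) are such a set: any two sum to at least 16+17 = 33 > 32.
Any 10th integer completes one of the 6 pairs, so 10 choices force a sum of 32.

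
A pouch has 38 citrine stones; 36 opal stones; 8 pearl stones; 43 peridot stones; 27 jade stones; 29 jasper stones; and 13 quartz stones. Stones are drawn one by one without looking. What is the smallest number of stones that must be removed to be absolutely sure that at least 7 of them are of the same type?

43

An adversary could hand out at most 6 stones per type: 6 + 6 + 6 + 6 + 6 + 6 + 6 = 42 stones and still no type has 7.
By the pigeonhole principle, one more stone lands in a type already at 6, so 43 draws are enough and 42 are not.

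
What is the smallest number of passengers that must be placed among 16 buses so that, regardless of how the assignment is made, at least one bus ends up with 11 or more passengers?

With 160 passengers one could put exactly 10 in each of the 16 buses, and no bus would reach 11.
One more passenger must land in a bus that already has 10, giving it 11.
So 16 × 10 + 1 = 161 passengers are required.

161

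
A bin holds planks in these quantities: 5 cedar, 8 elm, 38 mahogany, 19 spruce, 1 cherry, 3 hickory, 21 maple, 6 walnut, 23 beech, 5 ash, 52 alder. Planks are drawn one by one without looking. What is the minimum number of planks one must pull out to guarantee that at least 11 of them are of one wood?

79

The 11 woods are the holes; the planks drawn are the pigeons.
To avoid 11 of any one wood, the worst case takes at most 10 of each wood, or every plank of a wood that has fewer than 10.
That gives 5 + 8 + 10 + 10 + 1 + 3 + 10 + 6 + 10 + 5 + 10 = 78 planks with no wood reaching 11.
The next plank forces some wood to 11, so 78 + 1 = 79.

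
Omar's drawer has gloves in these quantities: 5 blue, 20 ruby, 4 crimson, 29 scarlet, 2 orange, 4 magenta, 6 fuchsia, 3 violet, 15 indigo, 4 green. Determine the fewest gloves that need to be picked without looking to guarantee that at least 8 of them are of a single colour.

An adversary could hand out at most 7 gloves per colour (7 colours run out sooner): 5 + 7 + 4 + 7 + 2 + 4 + 6 + 3 + 7 + 4 = 49 gloves and still no colour has 8.
One more glove lands in a colour already at 7, so 50 draws are enough and 49 are not.

50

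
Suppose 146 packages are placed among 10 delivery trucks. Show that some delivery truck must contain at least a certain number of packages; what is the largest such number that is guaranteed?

15

By pigeonhole, the 10 delivery trucks are the holes and the 146 packages are the pigeons.
If every delivery truck held at most 14 packages, the total would be at most 10 × 14 = 140, which is less than 146.
So some delivery truck holds at least ⌈146/10⌉ = 15 packages.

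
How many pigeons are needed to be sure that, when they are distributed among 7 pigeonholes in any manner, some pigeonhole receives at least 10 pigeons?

With 63 pigeons one could put exactly 9 in each of the 7 pigeonholes, and no pigeonhole would reach 10.
By the pigeonhole principle, one more pigeon must land in a pigeonhole that already has 9, giving it 10.
So 7 × 9 + 1 = 64 pigeons are required.

64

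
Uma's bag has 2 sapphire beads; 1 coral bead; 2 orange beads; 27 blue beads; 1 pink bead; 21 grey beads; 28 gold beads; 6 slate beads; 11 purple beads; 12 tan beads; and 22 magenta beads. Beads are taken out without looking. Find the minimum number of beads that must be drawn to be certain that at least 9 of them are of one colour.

By the pigeonhole principle, the 11 colours are the holes; the beads drawn are the pigeons.
To avoid 9 of any one colour, the worst case takes at most 8 of each colour, or every bead of a colour that has fewer than 8.
That gives 2 + 1 + 2 + 8 + 1 + 8 + 8 + 6 + 8 + 8 + 8 = 60 beads with no colour reaching 9.
The next bead forces some colour to 9, so 60 + 1 = 61.

61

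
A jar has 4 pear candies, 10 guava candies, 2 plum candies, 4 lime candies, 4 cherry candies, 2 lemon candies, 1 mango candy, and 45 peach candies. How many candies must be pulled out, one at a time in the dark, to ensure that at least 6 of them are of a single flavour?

28

Pigeonhole: the 8 flavours are the holes; the candies drawn are the pigeons.
To avoid 6 of any one flavour, the worst case takes at most 5 of each flavour, or every candy of a flavour that has fewer than 5.
That gives 4 + 5 + 2 + 4 + 4 + 2 + 1 + 5 = 27 candies with no flavour reaching 6.
The next candy forces some flavour to 6, so 27 + 1 = 28.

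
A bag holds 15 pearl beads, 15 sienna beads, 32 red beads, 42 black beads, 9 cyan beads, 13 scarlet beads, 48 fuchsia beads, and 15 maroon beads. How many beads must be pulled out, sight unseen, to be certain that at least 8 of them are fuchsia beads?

149

In the worst case for collecting fuchsia beads, every non-fuchsia bead comes out first.
There are 15 + 15 + 32 + 42 + 9 + 13 + 15 = 141 non-fuchsia beads altogether.
After those, each further bead must be fuchsia, so 141 + 8 = 149 draws guarantee 8 fuchsia beads.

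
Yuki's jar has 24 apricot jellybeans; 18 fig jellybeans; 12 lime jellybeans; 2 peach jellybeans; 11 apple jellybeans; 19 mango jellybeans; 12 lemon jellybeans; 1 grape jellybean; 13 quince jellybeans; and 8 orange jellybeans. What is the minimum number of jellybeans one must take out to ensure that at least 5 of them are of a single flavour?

36

By pigeonhole, put each drawn jellybean into a box by flavour. The largest draw with every box below 5 takes min(count, 4) from each flavour; flavours with fewer than 4 contribute all they have.
Σ min(cᵢ, 4) = 4 + 4 + 4 + 2 + 4 + 4 + 4 + 1 + 4 + 4 = 35.
Draw number 35 + 1 = 36 must push one box to 5.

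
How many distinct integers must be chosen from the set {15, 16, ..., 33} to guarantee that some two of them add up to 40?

Two chosen integers sum to 40 exactly when both halves of some pair {x, 40−x} with 15 ≤ x ≤ 40−x ≤ 25 are chosen — 5 such pairs.
The remaining 9 elements (those with no distinct partner in range) can never complete a 40-sum, so the worst case takes all of them and one from each pair: 9 + 5 = 14.
By pigeonhole, the 15th integer has to be the second member of some pair, so 14 + 1 = 15.

15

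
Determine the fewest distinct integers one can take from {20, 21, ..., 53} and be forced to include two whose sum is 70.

20

Two chosen integers sum to 70 exactly when both halves of some pair {x, 70−x} with 20 ≤ x ≤ 70−x ≤ 50 are chosen — 15 such pairs.
The remaining 4 elements (those with no distinct partner in range) can never complete a 70-sum, so the worst case takes all of them and one from each pair: 4 + 15 = 19.
The 20th integer has to be the second member of some pair, so 19 + 1 = 20.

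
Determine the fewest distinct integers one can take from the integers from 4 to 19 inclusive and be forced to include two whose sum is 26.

Group the elements by complementary pair {x, 26−x}: {7,19}, {8,18}, {9,17}, …, giving 6 two-element pairs, the single value 13 (it cannot pair with itself since the integers are distinct), and 3 integers whose partner 26−x falls outside [4,19].
Treating each of those 10 groups as a pigeonhole, one can pick one integer per group — 10 integers — with no two summing to 26.
The 11th integer lands in an occupied pair, forcing a sum of 26.

11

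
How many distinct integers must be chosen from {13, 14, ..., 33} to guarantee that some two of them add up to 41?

Group the elements by complementary pair {x, 41−x}: {13,28}, {14,27}, {15,26}, …, giving 8 two-element pairs and 5 integers whose partner 41−x falls outside [13,33].
By the pigeonhole principle, treating each of those 13 groups as a pigeonhole, one can pick one integer per group — 13 integers — with no two summing to 41.
The 14th integer lands in an occupied pair, forcing a sum of 41.

14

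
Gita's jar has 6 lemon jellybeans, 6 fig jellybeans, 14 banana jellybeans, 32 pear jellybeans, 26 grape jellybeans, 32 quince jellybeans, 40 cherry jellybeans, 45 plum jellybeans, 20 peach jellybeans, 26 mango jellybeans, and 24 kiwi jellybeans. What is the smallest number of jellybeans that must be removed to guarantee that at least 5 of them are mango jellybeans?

250

In the worst case for collecting mango jellybeans, every non-mango jellybean comes out first.
There are 6 + 6 + 14 + 32 + 26 + 32 + 40 + 45 + 20 + 24 = 245 non-mango jellybeans altogether.
After those, each further jellybean must be mango, so 245 + 5 = 250 draws guarantee 5 mango jellybeans.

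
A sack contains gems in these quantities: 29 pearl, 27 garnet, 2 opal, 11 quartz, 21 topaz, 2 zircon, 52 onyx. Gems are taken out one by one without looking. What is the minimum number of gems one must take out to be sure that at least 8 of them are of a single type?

40

The 7 types are the holes; the gems drawn are the pigeons.
To avoid 8 of any one type, the worst case takes at most 7 of each type, or every gem of a type that has fewer than 7.
That gives 7 + 7 + 2 + 7 + 7 + 2 + 7 = 39 gems with no type reaching 8.
The next gem forces some type to 8, so 39 + 1 = 40.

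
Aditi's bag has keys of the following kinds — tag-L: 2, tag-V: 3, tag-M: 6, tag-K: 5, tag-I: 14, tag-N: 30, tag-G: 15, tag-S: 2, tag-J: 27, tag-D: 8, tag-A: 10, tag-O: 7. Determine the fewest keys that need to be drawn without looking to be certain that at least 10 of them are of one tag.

By the pigeonhole principle, put each drawn key into a box by tag. The largest draw with every box below 10 takes min(count, 9) from each tag; tags with fewer than 9 contribute all they have.
Σ min(cᵢ, 9) = 2 + 3 + 6 + 5 + 9 + 9 + 9 + 2 + 9 + 8 + 9 + 7 = 78.
Draw number 78 + 1 = 79 must push one box to 10.

79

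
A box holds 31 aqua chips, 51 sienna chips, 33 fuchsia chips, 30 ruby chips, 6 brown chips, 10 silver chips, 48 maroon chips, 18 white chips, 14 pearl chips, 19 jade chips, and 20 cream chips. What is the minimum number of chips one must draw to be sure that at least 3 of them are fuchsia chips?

In the worst case for collecting fuchsia chips, every non-fuchsia chip comes out first.
There are 31 + 51 + 30 + 6 + 10 + 48 + 18 + 14 + 19 + 20 = 247 non-fuchsia chips altogether.
After those, each further chip must be fuchsia, so 247 + 3 = 250 draws guarantee 3 fuchsia chips.

250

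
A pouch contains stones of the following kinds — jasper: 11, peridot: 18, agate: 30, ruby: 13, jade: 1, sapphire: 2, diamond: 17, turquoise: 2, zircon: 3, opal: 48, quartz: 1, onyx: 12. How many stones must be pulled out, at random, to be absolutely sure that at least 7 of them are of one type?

52

Pigeonhole: the 12 types are the holes; the stones drawn are the pigeons.
To avoid 7 of any one type, the worst case takes at most 6 of each type, or every stone of a type that has fewer than 6.
That gives 6 + 6 + 6 + 6 + 1 + 2 + 6 + 2 + 3 + 6 + 1 + 6 = 51 stones with no type reaching 7.
The next stone forces some type to 7, so 51 + 1 = 52.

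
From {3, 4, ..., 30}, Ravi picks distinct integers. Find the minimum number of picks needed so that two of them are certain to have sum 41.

A set avoiding the sum 41 can contain at most one of each pair {x, 41−x}, plus the 8 elements whose complement lies outside the range.
The integers 3, …, 20 (18 of them) are such a set: any two sum to at least 3+4 = 7 and at most 19+20 = 39 < 41.
Pigeonhole: any 19th integer completes one of the 10 pairs, so 19 choices force a sum of 41.

19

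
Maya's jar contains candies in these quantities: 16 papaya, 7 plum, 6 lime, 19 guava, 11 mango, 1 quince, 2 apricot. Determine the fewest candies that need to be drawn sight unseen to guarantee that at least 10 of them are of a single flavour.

Put each drawn candy into a box by flavour. The largest draw with every box below 10 takes min(count, 9) from each flavour; flavours with fewer than 9 contribute all they have.
Σ min(cᵢ, 9) = 9 + 7 + 6 + 9 + 9 + 1 + 2 = 43.
Draw number 43 + 1 = 44 must push one box to 10.

44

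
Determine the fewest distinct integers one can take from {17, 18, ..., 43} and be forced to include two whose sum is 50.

20

Two chosen integers sum to 50 exactly when both halves of some pair {x, 50−x} with 17 ≤ x ≤ 50−x ≤ 33 are chosen — 8 such pairs.
The remaining 11 elements (those with no distinct partner in range) can never complete a 50-sum, so the worst case takes all of them and one from each pair: 11 + 8 = 19.
By pigeonhole, the 20th integer has to be the second member of some pair, so 19 + 1 = 20.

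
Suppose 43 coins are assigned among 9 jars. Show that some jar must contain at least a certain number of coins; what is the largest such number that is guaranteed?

5

Pigeonhole: the 9 jars are the holes and the 43 coins are the pigeons.
If every jar held at most 4 coins, the total would be at most 9 × 4 = 36, which is less than 43.
So some jar holds at least ⌈43/9⌉ = 5 coins.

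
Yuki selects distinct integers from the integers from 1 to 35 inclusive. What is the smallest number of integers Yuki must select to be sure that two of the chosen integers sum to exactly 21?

Two chosen integers sum to 21 exactly when both halves of some pair {x, 21−x} with 1 ≤ x ≤ 21−x ≤ 20 are chosen — 10 such pairs.
The remaining 15 elements (those with no distinct partner in range) can never complete a 21-sum, so the worst case takes all of them and one from each pair: 15 + 10 = 25.
By pigeonhole, the 26th integer has to be the second member of some pair, so 25 + 1 = 26.

26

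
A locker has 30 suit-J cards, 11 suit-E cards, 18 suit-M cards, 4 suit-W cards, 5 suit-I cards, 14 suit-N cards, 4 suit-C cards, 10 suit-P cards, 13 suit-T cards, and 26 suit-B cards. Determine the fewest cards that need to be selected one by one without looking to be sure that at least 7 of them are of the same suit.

56

An adversary could hand out at most 6 cards per suit (suit-W, suit-I, suit-C run out sooner): 6 + 6 + 6 + 4 + 5 + 6 + 4 + 6 + 6 + 6 = 55 cards and still no suit has 7.
By the pigeonhole principle, one more card lands in a suit already at 6, so 56 draws are enough and 55 are not.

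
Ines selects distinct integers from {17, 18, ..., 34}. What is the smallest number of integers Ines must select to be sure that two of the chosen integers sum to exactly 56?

A set avoiding the sum 56 can contain at most one of each pair {x, 56−x}, plus the 6 elements whose complement lies outside the range or equal to its own complement.
The integers 17, …, 28 (12 of them) are such a set: any two sum to at least 17+18 = 35 and at most 27+28 = 55 < 56.
Pigeonhole: any 13th integer completes one of the 6 pairs, so 13 choices force a sum of 56.

13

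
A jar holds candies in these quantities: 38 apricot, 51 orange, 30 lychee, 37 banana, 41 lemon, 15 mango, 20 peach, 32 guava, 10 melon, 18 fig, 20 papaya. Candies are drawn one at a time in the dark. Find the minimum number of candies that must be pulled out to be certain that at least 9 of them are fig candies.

303

In the worst case for collecting fig candies, every non-fig candy comes out first.
There are 38 + 51 + 30 + 37 + 41 + 15 + 20 + 32 + 10 + 20 = 294 non-fig candies altogether.
After those, each further candy must be fig, so 294 + 9 = 303 draws guarantee 9 fig candies.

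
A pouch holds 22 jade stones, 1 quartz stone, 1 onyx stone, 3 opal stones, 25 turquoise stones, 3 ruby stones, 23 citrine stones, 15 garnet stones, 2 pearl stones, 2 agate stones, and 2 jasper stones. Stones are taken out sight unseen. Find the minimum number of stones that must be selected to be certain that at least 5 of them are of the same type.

An adversary could hand out at most 4 stones per type (7 types run out sooner): 4 + 1 + 1 + 3 + 4 + 3 + 4 + 4 + 2 + 2 + 2 = 30 stones and still no type has 5.
By the pigeonhole principle, one more stone lands in a type already at 4, so 31 draws are enough and 30 are not.

31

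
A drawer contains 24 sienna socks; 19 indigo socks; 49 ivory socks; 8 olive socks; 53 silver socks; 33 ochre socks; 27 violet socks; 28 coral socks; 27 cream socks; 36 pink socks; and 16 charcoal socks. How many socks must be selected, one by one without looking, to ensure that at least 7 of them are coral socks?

299

In the worst case for collecting coral socks, every non-coral sock comes out first.
There are 24 + 19 + 49 + 8 + 53 + 33 + 27 + 27 + 36 + 16 = 292 non-coral socks altogether.
After those, each further sock must be coral, so 292 + 7 = 299 draws guarantee 7 coral socks.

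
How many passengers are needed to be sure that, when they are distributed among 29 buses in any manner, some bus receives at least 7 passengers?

175

With 174 passengers one could put exactly 6 in each of the 29 buses, and no bus would reach 7.
By pigeonhole, one more passenger must land in a bus that already has 6, giving it 7.
So 29 × 6 + 1 = 175 passengers are required.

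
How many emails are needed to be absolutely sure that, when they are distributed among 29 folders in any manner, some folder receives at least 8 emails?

With 203 emails one could put exactly 7 in each of the 29 folders, and no folder would reach 8.
Pigeonhole: one more email must land in a folder that already has 7, giving it 8.
So 29 × 7 + 1 = 204 emails are required.

204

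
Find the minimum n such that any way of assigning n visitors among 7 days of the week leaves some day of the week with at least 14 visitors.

With 91 visitors one could put exactly 13 in each of the 7 days of the week, and no day of the week would reach 14.
One more visitor must land in a day of the week that already has 13, giving it 14.
So 7 × 13 + 1 = 92 visitors are required.

92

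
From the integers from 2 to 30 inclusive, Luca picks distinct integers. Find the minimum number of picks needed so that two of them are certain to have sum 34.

17

A set avoiding the sum 34 can contain at most one of each pair {x, 34−x}, plus the 3 elements whose complement lies outside the range or equal to its own complement.
The integers 2, …, 17 (16 of them) are such a set: any two sum to at least 2+3 = 5 and at most 16+17 = 33 < 34.
Any 17th integer completes one of the 13 pairs, so 17 choices force a sum of 34.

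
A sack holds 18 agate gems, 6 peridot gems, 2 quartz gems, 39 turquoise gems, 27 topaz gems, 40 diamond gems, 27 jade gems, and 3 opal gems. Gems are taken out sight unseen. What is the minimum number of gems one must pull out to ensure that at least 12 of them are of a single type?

An adversary could hand out at most 11 gems per type (peridot, quartz, opal run out sooner): 11 + 6 + 2 + 11 + 11 + 11 + 11 + 3 = 66 gems and still no type has 12.
One more gem lands in a type already at 11, so 67 draws are enough and 66 are not.

67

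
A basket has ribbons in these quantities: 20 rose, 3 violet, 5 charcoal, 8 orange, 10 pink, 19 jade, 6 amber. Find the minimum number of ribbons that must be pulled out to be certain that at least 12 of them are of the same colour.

55

An adversary could hand out at most 11 ribbons per colour (5 colours run out sooner): 11 + 3 + 5 + 8 + 10 + 11 + 6 = 54 ribbons and still no colour has 12.
By pigeonhole, one more ribbon lands in a colour already at 11, so 55 draws are enough and 54 are not.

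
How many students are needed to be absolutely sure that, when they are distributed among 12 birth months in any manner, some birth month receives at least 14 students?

157

With 156 students one could put exactly 13 in each of the 12 birth months, and no birth month would reach 14.
By pigeonhole, one more student must land in a birth month that already has 13, giving it 14.
So 12 × 13 + 1 = 157 students are required.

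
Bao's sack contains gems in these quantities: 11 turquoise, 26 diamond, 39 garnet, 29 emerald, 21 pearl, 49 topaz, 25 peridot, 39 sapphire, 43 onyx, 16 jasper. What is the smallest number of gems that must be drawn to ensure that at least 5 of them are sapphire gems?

264

In the worst case for collecting sapphire gems, every non-sapphire gem comes out first.
There are 11 + 26 + 39 + 29 + 21 + 49 + 25 + 43 + 16 = 259 non-sapphire gems altogether.
After those, each further gem must be sapphire, so 259 + 5 = 264 draws guarantee 5 sapphire gems.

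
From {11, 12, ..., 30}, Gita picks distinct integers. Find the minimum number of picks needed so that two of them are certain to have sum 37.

13

Group the elements by complementary pair {x, 37−x}: {11,26}, {12,25}, {13,24}, …, giving 8 two-element pairs and 4 integers whose partner 37−x falls outside [11,30].
Pigeonhole: treating each of those 12 groups as a pigeonhole, one can pick one integer per group — 12 integers — with no two summing to 37.
The 13th integer lands in an occupied pair, forcing a sum of 37.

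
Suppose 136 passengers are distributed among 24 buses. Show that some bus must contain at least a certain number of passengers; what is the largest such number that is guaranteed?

The 24 buses are the holes and the 136 passengers are the pigeons.
If every bus held at most 5 passengers, the total would be at most 24 × 5 = 120, which is less than 136.
So some bus holds at least ⌈136/24⌉ = 6 passengers.

6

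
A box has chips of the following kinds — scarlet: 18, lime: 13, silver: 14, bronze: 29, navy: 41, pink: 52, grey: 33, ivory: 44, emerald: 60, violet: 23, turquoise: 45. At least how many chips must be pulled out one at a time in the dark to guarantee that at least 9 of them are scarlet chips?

In the worst case for collecting scarlet chips, every non-scarlet chip comes out first.
There are 13 + 14 + 29 + 41 + 52 + 33 + 44 + 60 + 23 + 45 = 354 non-scarlet chips altogether.
After those, each further chip must be scarlet, so 354 + 9 = 363 draws guarantee 9 scarlet chips.

363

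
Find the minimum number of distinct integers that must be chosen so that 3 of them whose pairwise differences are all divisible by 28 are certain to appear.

Integers whose pairwise differences are multiples of 28 are exactly those sharing a remainder mod 28. By pigeonhole, the 28 residue classes mod 28 are the pigeonholes.
With 56 integers one could put 2 in each residue class and have no class reach 3.
The 57th integer pushes some class to 3, so 28·2 + 1 = 57.

57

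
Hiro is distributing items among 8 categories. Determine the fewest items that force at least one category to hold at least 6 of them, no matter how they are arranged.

41

With 40 items one could put exactly 5 in each of the 8 categories, and no category would reach 6.
Pigeonhole: one more item must land in a category that already has 5, giving it 6.
So 8 × 5 + 1 = 41 items are required.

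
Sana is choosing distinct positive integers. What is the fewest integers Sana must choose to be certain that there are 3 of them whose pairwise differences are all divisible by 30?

Integers whose pairwise differences are multiples of 30 are exactly those sharing a remainder mod 30. Pigeonhole: the 30 residue classes mod 30 are the pigeonholes.
With 60 integers one could put 2 in each residue class and have no class reach 3.
The 61st integer pushes some class to 3, so 30·2 + 1 = 61.

61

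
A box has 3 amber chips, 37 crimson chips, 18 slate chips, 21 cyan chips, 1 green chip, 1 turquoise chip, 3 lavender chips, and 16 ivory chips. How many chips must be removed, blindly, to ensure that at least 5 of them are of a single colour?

An adversary could hand out at most 4 chips per colour (4 colours run out sooner): 3 + 4 + 4 + 4 + 1 + 1 + 3 + 4 = 24 chips and still no colour has 5.
One more chip lands in a colour already at 4, so 25 draws are enough and 24 are not.

25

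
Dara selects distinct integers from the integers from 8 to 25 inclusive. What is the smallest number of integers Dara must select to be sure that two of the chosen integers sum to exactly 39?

13

A set avoiding the sum 39 can contain at most one of each pair {x, 39−x}, plus the 6 elements whose complement lies outside the range.
The integers 8, …, 19 (12 of them) are such a set: any two sum to at least 8+9 = 17 and at most 18+19 = 37 < 39.
Any 13th integer completes one of the 6 pairs, so 13 choices force a sum of 39.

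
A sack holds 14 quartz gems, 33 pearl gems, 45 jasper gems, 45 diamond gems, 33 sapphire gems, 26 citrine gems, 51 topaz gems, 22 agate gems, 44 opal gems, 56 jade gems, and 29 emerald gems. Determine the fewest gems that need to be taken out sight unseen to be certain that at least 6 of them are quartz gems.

In the worst case for collecting quartz gems, every non-quartz gem comes out first.
There are 33 + 45 + 45 + 33 + 26 + 51 + 22 + 44 + 56 + 29 = 384 non-quartz gems altogether.
After those, each further gem must be quartz, so 384 + 6 = 390 draws guarantee 6 quartz gems.

390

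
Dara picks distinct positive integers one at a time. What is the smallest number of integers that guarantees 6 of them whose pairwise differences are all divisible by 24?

Integers whose pairwise differences are multiples of 24 are exactly those sharing a remainder mod 24. By pigeonhole, the 24 residue classes mod 24 are the pigeonholes.
With 120 integers one could put 5 in each residue class and have no class reach 6.
The 121st integer pushes some class to 6, so 24·5 + 1 = 121.

121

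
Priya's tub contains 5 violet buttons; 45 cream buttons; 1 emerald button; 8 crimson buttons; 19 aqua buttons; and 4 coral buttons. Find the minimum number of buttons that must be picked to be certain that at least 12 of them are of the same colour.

41

By pigeonhole, the 6 colours are the holes; the buttons drawn are the pigeons.
To avoid 12 of any one colour, the worst case takes at most 11 of each colour, or every button of a colour that has fewer than 11.
That gives 5 + 11 + 1 + 8 + 11 + 4 = 40 buttons with no colour reaching 12.
The next button forces some colour to 12, so 40 + 1 = 41.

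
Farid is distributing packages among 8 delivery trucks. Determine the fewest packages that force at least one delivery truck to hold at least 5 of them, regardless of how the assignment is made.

33

With 32 packages one could put exactly 4 in each of the 8 delivery trucks, and no delivery truck would reach 5.
One more package must land in a delivery truck that already has 4, giving it 5.
So 8 × 4 + 1 = 33 packages are required.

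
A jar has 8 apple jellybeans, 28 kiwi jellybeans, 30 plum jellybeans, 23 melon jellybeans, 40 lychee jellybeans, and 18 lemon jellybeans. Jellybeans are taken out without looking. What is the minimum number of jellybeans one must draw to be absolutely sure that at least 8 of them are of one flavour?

43

The 6 flavours are the holes; the jellybeans drawn are the pigeons.
To avoid 8 of any one flavour, the worst case takes at most 7 of each flavour.
That gives 7 + 7 + 7 + 7 + 7 + 7 = 42 jellybeans with no flavour reaching 8.
The next jellybean forces some flavour to 8, so 42 + 1 = 43.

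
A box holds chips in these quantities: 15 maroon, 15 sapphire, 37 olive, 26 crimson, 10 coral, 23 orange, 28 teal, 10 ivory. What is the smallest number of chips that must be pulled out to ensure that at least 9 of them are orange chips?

150

In the worst case for collecting orange chips, every non-orange chip comes out first.
There are 15 + 15 + 37 + 26 + 10 + 28 + 10 = 141 non-orange chips altogether.
After those, each further chip must be orange, so 141 + 9 = 150 draws guarantee 9 orange chips.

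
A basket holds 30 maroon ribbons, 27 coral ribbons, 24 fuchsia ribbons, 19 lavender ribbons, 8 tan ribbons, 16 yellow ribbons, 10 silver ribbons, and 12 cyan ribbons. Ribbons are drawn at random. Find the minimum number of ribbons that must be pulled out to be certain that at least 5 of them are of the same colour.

An adversary could hand out at most 4 ribbons per colour: 4 + 4 + 4 + 4 + 4 + 4 + 4 + 4 = 32 ribbons and still no colour has 5.
One more ribbon lands in a colour already at 4, so 33 draws are enough and 32 are not.

33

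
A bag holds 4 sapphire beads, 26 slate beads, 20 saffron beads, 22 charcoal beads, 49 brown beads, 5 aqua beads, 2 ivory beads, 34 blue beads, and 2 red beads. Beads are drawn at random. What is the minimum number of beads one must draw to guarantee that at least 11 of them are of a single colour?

64

Put each drawn bead into a box by colour. The largest draw with every box below 11 takes min(count, 10) from each colour; colours with fewer than 10 contribute all they have.
Σ min(cᵢ, 10) = 4 + 10 + 10 + 10 + 10 + 5 + 2 + 10 + 2 = 63.
Draw number 63 + 1 = 64 must push one box to 11.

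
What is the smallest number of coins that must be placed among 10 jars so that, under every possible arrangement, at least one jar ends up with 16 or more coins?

151

With 150 coins one could put exactly 15 in each of the 10 jars, and no jar would reach 16.
Pigeonhole: one more coin must land in a jar that already has 15, giving it 16.
So 10 × 15 + 1 = 151 coins are required.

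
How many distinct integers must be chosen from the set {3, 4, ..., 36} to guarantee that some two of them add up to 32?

22

A set avoiding the sum 32 can contain at most one of each pair {x, 32−x}, plus the 8 elements whose complement lies outside the range or equal to its own complement.
The integers 16, …, 36 (21 of them) are such a set: any two sum to at least 16+17 = 33 > 32.
Pigeonhole: any 22nd integer completes one of the 13 pairs, so 22 choices force a sum of 32.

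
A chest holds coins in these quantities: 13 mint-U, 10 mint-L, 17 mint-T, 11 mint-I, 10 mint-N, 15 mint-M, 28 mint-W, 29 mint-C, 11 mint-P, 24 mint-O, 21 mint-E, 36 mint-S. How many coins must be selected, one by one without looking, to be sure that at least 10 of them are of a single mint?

An adversary could hand out at most 9 coins per mint: 9 + 9 + 9 + 9 + 9 + 9 + 9 + 9 + 9 + 9 + 9 + 9 = 108 coins and still no mint has 10.
Pigeonhole: one more coin lands in a mint already at 9, so 109 draws are enough and 108 are not.

109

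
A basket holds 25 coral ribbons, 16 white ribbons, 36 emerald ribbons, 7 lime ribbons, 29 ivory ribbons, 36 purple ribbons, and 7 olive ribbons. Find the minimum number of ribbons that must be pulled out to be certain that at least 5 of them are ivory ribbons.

In the worst case for collecting ivory ribbons, every non-ivory ribbon comes out first.
There are 25 + 16 + 36 + 7 + 36 + 7 = 127 non-ivory ribbons altogether.
After those, each further ribbon must be ivory, so 127 + 5 = 132 draws guarantee 5 ivory ribbons.

132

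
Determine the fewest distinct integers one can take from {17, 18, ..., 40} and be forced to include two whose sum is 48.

Group the elements by complementary pair {x, 48−x}: {17,31}, {18,30}, {19,29}, …, giving 7 two-element pairs, the single value 24 (it cannot pair with itself since the integers are distinct), and 9 integers whose partner 48−x falls outside [17,40].
By the pigeonhole principle, treating each of those 17 groups as a pigeonhole, one can pick one integer per group — 17 integers — with no two summing to 48.
The 18th integer lands in an occupied pair, forcing a sum of 48.

18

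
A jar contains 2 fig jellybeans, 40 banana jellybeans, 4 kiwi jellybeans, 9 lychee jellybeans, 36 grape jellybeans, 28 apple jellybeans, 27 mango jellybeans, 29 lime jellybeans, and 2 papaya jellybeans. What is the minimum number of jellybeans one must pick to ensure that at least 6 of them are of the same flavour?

39

By pigeonhole, the 9 flavours are the holes; the jellybeans drawn are the pigeons.
To avoid 6 of any one flavour, the worst case takes at most 5 of each flavour, or every jellybean of a flavour that has fewer than 5.
That gives 2 + 5 + 4 + 5 + 5 + 5 + 5 + 5 + 2 = 38 jellybeans with no flavour reaching 6.
The next jellybean forces some flavour to 6, so 38 + 1 = 39.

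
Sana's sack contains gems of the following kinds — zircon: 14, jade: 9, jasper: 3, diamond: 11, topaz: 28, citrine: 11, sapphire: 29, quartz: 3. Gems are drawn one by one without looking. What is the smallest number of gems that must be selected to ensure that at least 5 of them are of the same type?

31

Put each drawn gem into a box by type. The largest draw with every box below 5 takes min(count, 4) from each type; types with fewer than 4 contribute all they have.
Σ min(cᵢ, 4) = 4 + 4 + 3 + 4 + 4 + 4 + 4 + 3 = 30.
Draw number 30 + 1 = 31 must push one box to 5.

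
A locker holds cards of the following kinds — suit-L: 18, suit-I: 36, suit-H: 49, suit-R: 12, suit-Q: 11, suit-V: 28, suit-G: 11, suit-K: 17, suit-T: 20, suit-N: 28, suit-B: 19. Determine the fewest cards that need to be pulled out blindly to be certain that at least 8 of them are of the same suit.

78

Pigeonhole: the 11 suits are the holes; the cards drawn are the pigeons.
To avoid 8 of any one suit, the worst case takes at most 7 of each suit.
That gives 7 + 7 + 7 + 7 + 7 + 7 + 7 + 7 + 7 + 7 + 7 = 77 cards with no suit reaching 8.
The next card forces some suit to 8, so 77 + 1 = 78.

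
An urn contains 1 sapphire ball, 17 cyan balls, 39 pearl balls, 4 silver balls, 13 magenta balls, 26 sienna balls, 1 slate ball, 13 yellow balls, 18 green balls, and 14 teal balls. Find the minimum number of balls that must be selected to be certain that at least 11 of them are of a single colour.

An adversary could hand out at most 10 balls per colour (sapphire, silver, slate run out sooner): 1 + 10 + 10 + 4 + 10 + 10 + 1 + 10 + 10 + 10 = 76 balls and still no colour has 11.
One more ball lands in a colour already at 10, so 77 draws are enough and 76 are not.

77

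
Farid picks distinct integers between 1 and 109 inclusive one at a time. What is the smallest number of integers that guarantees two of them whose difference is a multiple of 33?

34

Integers whose pairwise differences are multiples of 33 are exactly those sharing a remainder mod 33. By pigeonhole, the 33 residue classes mod 33 are the pigeonholes.
With 33 integers one could put 1 in each residue class and have no class reach 2.
The 34th integer pushes some class to 2, so 33·1 + 1 = 34.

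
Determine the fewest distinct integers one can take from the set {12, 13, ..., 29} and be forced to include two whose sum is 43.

11

Two chosen integers sum to 43 exactly when both halves of some pair {x, 43−x} with 14 ≤ x ≤ 43−x ≤ 29 are chosen — 8 such pairs.
The remaining 2 elements (those with no distinct partner in range) can never complete a 43-sum, so the worst case takes all of them and one from each pair: 2 + 8 = 10.
By the pigeonhole principle, the 11th integer has to be the second member of some pair, so 10 + 1 = 11.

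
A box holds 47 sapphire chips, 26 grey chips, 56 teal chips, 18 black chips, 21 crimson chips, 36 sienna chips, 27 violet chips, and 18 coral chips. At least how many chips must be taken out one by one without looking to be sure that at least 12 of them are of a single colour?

89

An adversary could hand out at most 11 chips per colour: 11 + 11 + 11 + 11 + 11 + 11 + 11 + 11 = 88 chips and still no colour has 12.
Pigeonhole: one more chip lands in a colour already at 11, so 89 draws are enough and 88 are not.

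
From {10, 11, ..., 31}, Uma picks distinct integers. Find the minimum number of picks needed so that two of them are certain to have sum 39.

A set avoiding the sum 39 can contain at most one of each pair {x, 39−x}, plus the 2 elements whose complement lies outside the range.
The integers 20, …, 31 (12 of them) are such a set: any two sum to at least 20+21 = 41 > 39.
Any 13th integer completes one of the 10 pairs, so 13 choices force a sum of 39.

13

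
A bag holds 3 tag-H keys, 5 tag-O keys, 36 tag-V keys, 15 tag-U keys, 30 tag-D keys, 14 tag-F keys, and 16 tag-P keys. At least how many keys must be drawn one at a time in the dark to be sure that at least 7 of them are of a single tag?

39

An adversary could hand out at most 6 keys per tag (tag-H, tag-O run out sooner): 3 + 5 + 6 + 6 + 6 + 6 + 6 = 38 keys and still no tag has 7.
By the pigeonhole principle, one more key lands in a tag already at 6, so 39 draws are enough and 38 are not.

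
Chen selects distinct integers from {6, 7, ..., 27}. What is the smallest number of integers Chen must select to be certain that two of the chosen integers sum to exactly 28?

15

Group the elements by complementary pair {x, 28−x}: {6,22}, {7,21}, {8,20}, …, giving 8 two-element pairs, the single value 14 (it cannot pair with itself since the integers are distinct), and 5 integers whose partner 28−x falls outside [6,27].
Pigeonhole: treating each of those 14 groups as a pigeonhole, one can pick one integer per group — 14 integers — with no two summing to 28.
The 15th integer lands in an occupied pair, forcing a sum of 28.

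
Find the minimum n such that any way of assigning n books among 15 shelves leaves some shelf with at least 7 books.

91

With 90 books one could put exactly 6 in each of the 15 shelves, and no shelf would reach 7.
One more book must land in a shelf that already has 6, giving it 7.
So 15 × 6 + 1 = 91 books are required.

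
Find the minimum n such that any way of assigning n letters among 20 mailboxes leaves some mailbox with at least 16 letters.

301

With 300 letters one could put exactly 15 in each of the 20 mailboxes, and no mailbox would reach 16.
One more letter must land in a mailbox that already has 15, giving it 16.
So 20 × 15 + 1 = 301 letters are required.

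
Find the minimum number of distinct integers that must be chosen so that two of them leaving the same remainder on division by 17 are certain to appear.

18

By pigeonhole, the 17 residue classes mod 17 are the pigeonholes.
With 17 integers one could put 1 in each residue class and have no class reach 2.
The 18th integer pushes some class to 2, so 17·1 + 1 = 18.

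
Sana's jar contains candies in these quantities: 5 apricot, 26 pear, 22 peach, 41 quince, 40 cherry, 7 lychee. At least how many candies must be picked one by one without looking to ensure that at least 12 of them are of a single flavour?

57

The 6 flavours are the holes; the candies drawn are the pigeons.
To avoid 12 of any one flavour, the worst case takes at most 11 of each flavour, or every candy of a flavour that has fewer than 11.
That gives 5 + 11 + 11 + 11 + 11 + 7 = 56 candies with no flavour reaching 12.
The next candy forces some flavour to 12, so 56 + 1 = 57.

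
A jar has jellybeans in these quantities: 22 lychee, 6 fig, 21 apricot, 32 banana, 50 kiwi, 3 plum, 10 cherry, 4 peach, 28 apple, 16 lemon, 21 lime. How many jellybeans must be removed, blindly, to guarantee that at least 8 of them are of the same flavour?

Put each drawn jellybean into a box by flavour. The largest draw with every box below 8 takes min(count, 7) from each flavour; flavours with fewer than 7 contribute all they have.
Σ min(cᵢ, 7) = 7 + 6 + 7 + 7 + 7 + 3 + 7 + 4 + 7 + 7 + 7 = 69.
Draw number 69 + 1 = 70 must push one box to 8.

70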